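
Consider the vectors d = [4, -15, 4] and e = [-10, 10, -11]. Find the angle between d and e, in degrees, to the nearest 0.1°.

144.6

d · e = 4·(-10) + (-15)·10 + 4·(-11) = -40 - 150 - 44 = -234
|d|² = 16 + 225 + 16 = 257,  |d| = √257 ≈ 16.031220
|e|² = 100 + 100 + 121 = 321,  |e| = √321 ≈ 17.916473
cos θ = -234 / (16.031220 · 17.916473) ≈ -0.81470
θ = arccos(-0.81470) ≈ 144.6°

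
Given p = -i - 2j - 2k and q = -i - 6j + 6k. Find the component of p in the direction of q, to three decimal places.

p · q = (-1)·(-1) + (-2)·(-6) + (-2)·6 = 1 + 12 - 12 = 1
|q| = √(1 + 36 + 36) = √73 ≈ 8.5440
comp_q p = 1 / √73 ≈ 0.117

0.117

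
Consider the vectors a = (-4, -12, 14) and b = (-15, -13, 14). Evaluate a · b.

a · b = (-4)·(-15) + (-12)·(-13) + 14·14 = 60 + 156 + 196 = 412

412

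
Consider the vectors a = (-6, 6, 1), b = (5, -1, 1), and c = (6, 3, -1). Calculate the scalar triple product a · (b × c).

b × c:
i: (-1)·(-1) - 1·3 = 1 - 3 = -2
j: 1·6 - 5·(-1) = 6 - (-5) = 11
k: 5·3 - (-1)·6 = 15 - (-6) = 21
b × c = (-2, 11, 21)
a · (b × c) = (-6)·(-2) + 6·11 + 1·21 = 12 + 66 + 21 = 99

99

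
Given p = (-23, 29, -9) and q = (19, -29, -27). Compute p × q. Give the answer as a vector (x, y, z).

(-1044, -792, 116)

i: 29·(-27) - (-9)·(-29) = -783 - 261 = -1044
j: (-9)·19 - (-23)·(-27) = -171 - 621 = -792
k: (-23)·(-29) - 29·19 = 667 - 551 = 116
p × q = (-1044, -792, 116)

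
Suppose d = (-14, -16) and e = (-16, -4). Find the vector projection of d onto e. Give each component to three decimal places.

(-16.941, -4.235)

d · e = (-14)·(-16) + (-16)·(-4) = 224 + 64 = 288
|e|² = 256 + 16 = 272
proj_e d = (288/272) · (-16, -4) ≈ (-16.941, -4.235)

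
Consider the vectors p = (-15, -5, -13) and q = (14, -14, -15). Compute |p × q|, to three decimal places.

i: (-5)·(-15) - (-13)·(-14) = 75 - 182 = -107
j: (-13)·14 - (-15)·(-15) = -182 - 225 = -407
k: (-15)·(-14) - (-5)·14 = 210 - (-70) = 280
p × q = (-107, -407, 280)
|p × q| = √((-107)² + (-407)² + 280²) = √255498 ≈ 505.4681

505.468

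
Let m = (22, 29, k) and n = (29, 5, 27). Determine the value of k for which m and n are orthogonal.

m · n = 22·29 + 29·5 + k·27 = 783 + 27k
Set equal to 0: 27k = -783, so k = -29.

-29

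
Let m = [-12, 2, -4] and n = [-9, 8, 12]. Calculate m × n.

i: 2·12 - (-4)·8 = 24 - (-32) = 56
j: (-4)·(-9) - (-12)·12 = 36 - (-144) = 180
k: (-12)·8 - 2·(-9) = -96 - (-18) = -78
m × n = (56, 180, -78)

(56, 180, -78)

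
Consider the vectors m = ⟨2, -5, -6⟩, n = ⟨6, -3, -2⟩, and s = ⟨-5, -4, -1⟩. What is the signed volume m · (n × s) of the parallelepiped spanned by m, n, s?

n × s:
i: (-3)·(-1) - (-2)·(-4) = 3 - 8 = -5
j: (-2)·(-5) - 6·(-1) = 10 - (-6) = 16
k: 6·(-4) - (-3)·(-5) = -24 - 15 = -39
n × s = (-5, 16, -39)
m · (n × s) = 2·(-5) + (-5)·16 + (-6)·(-39) = -10 - 80 + 234 = 144

144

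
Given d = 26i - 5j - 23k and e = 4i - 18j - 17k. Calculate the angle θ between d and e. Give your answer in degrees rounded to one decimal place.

d · e = 26·4 + (-5)·(-18) + (-23)·(-17) = 104 + 90 + 391 = 585
|d|² = 676 + 25 + 529 = 1230,  |d| = √1230 ≈ 35.071356
|e|² = 16 + 324 + 289 = 629,  |e| = √629 ≈ 25.079872
cos θ = 585 / (35.071356 · 25.079872) ≈ 0.66509
θ = arccos(0.66509) ≈ 48.3°

48.3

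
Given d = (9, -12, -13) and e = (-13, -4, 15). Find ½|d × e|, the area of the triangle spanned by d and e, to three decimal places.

i: (-12)·15 - (-13)·(-4) = -180 - 52 = -232
j: (-13)·(-13) - 9·15 = 169 - 135 = 34
k: 9·(-4) - (-12)·(-13) = -36 - 156 = -192
d × e = (-232, 34, -192)
|d × e| = √((-232)² + 34² + (-192)²) = √91844 ≈ 303.0578
area = ½ · 303.0578 ≈ 151.529

151.529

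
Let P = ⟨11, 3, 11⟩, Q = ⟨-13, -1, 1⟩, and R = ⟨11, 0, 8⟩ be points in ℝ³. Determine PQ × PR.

PQ = (-24, -4, -10)
PR = (0, -3, -3)
i: (-4)·(-3) - (-10)·(-3) = 12 - 30 = -18
j: (-10)·0 - (-24)·(-3) = 0 - 72 = -72
k: (-24)·(-3) - (-4)·0 = 72 - 0 = 72
PQ × PR = (-18, -72, 72)

(-18, -72, 72)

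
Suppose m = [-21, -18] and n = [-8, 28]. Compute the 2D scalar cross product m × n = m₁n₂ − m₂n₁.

(-21)·28 - (-18)·(-8) = -588 - 144 = -732

-732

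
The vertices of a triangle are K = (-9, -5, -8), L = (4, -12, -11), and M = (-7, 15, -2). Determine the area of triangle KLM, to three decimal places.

KL = (13, -7, -3),  KM = (2, 20, 6)
i: (-7)·6 - (-3)·20 = -42 - (-60) = 18
j: (-3)·2 - 13·6 = -6 - 78 = -84
k: 13·20 - (-7)·2 = 260 - (-14) = 274
KL × KM = (18, -84, 274)
|KL × KM| = √82456 ≈ 287.1515
area = ½ · 287.1515 ≈ 143.576

143.576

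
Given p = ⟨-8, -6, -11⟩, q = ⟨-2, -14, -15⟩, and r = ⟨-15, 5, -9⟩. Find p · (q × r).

q × r:
i: (-14)·(-9) - (-15)·5 = 126 - (-75) = 201
j: (-15)·(-15) - (-2)·(-9) = 225 - 18 = 207
k: (-2)·5 - (-14)·(-15) = -10 - 210 = -220
q × r = (201, 207, -220)
p · (q × r) = (-8)·201 + (-6)·207 + (-11)·(-220) = -1608 - 1242 + 2420 = -430

-430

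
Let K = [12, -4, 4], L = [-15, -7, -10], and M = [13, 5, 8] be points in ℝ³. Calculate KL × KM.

KL = (-27, -3, -14)
KM = (1, 9, 4)
i: (-3)·4 - (-14)·9 = -12 - (-126) = 114
j: (-14)·1 - (-27)·4 = -14 - (-108) = 94
k: (-27)·9 - (-3)·1 = -243 - (-3) = -240
KL × KM = (114, 94, -240)

(114, 94, -240)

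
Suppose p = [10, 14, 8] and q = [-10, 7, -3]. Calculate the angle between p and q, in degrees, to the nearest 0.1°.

p · q = 10·(-10) + 14·7 + 8·(-3) = -100 + 98 - 24 = -26
|p|² = 100 + 196 + 64 = 360,  |p| = √360 ≈ 18.973666
|q|² = 100 + 49 + 9 = 158,  |q| = √158 ≈ 12.569805
cos θ = -26 / (18.973666 · 12.569805) ≈ -0.10902
θ = arccos(-0.10902) ≈ 96.3°

96.3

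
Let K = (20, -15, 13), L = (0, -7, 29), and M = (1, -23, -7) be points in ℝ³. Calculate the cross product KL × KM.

(-32, -704, 312)

KL = (-20, 8, 16)
KM = (-19, -8, -20)
i: 8·(-20) - 16·(-8) = -160 - (-128) = -32
j: 16·(-19) - (-20)·(-20) = -304 - 400 = -704
k: (-20)·(-8) - 8·(-19) = 160 - (-152) = 312
KL × KM = (-32, -704, 312)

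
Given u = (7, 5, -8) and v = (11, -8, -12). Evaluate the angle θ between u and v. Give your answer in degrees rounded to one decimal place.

51.4

u · v = 7·11 + 5·(-8) + (-8)·(-12) = 77 - 40 + 96 = 133
|u|² = 49 + 25 + 64 = 138,  |u| = √138 ≈ 11.747340
|v|² = 121 + 64 + 144 = 329,  |v| = √329 ≈ 18.138357
cos θ = 133 / (11.747340 · 18.138357) ≈ 0.62419
θ = arccos(0.62419) ≈ 51.4°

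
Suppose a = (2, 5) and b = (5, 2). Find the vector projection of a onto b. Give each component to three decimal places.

a · b = 2·5 + 5·2 = 10 + 10 = 20
|b|² = 25 + 4 = 29
proj_b a = (20/29) · (5, 2) ≈ (3.448, 1.379)

(3.448, 1.379)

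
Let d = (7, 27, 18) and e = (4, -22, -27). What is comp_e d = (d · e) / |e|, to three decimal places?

d · e = 7·4 + 27·(-22) + 18·(-27) = 28 - 594 - 486 = -1052
|e| = √(16 + 484 + 729) = √1229 ≈ 35.0571
comp_e d = -1052 / √1229 ≈ -30.008

-30.008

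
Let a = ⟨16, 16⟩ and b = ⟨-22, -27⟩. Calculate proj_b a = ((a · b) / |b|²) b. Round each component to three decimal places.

(14.219, 17.451)

a · b = 16·(-22) + 16·(-27) = -352 - 432 = -784
|b|² = 484 + 729 = 1213
proj_b a = (-784/1213) · (-22, -27) ≈ (14.219, 17.451)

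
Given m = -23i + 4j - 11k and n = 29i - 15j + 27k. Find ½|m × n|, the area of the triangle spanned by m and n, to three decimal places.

i: 4·27 - (-11)·(-15) = 108 - 165 = -57
j: (-11)·29 - (-23)·27 = -319 - (-621) = 302
k: (-23)·(-15) - 4·29 = 345 - 116 = 229
m × n = (-57, 302, 229)
|m × n| = √((-57)² + 302² + 229²) = √146894 ≈ 383.2675
area = ½ · 383.2675 ≈ 191.634

191.634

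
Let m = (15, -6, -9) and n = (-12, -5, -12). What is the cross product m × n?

(27, 288, -147)

i: (-6)·(-12) - (-9)·(-5) = 72 - 45 = 27
j: (-9)·(-12) - 15·(-12) = 108 - (-180) = 288
k: 15·(-5) - (-6)·(-12) = -75 - 72 = -147
m × n = (27, 288, -147)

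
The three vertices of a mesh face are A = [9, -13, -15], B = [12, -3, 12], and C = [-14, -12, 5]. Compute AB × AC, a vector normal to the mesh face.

(173, -681, 233)

AB = (3, 10, 27)
AC = (-23, 1, 20)
i: 10·20 - 27·1 = 200 - 27 = 173
j: 27·(-23) - 3·20 = -621 - 60 = -681
k: 3·1 - 10·(-23) = 3 - (-230) = 233
AB × AC = (173, -681, 233)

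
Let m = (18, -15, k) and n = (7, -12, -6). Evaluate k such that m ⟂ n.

51

m · n = 18·7 + (-15)·(-12) + k·(-6) = 306 - 6k
Set equal to 0: -6k = -306, so k = 51.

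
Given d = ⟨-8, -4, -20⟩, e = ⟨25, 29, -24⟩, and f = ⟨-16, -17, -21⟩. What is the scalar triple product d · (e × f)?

e × f:
i: 29·(-21) - (-24)·(-17) = -609 - 408 = -1017
j: (-24)·(-16) - 25·(-21) = 384 - (-525) = 909
k: 25·(-17) - 29·(-16) = -425 - (-464) = 39
e × f = (-1017, 909, 39)
d · (e × f) = (-8)·(-1017) + (-4)·909 + (-20)·39 = 8136 - 3636 - 780 = 3720

3720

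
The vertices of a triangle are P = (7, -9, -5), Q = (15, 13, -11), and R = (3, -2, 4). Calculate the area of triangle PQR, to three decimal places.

PQ = (8, 22, -6),  PR = (-4, 7, 9)
i: 22·9 - (-6)·7 = 198 - (-42) = 240
j: (-6)·(-4) - 8·9 = 24 - 72 = -48
k: 8·7 - 22·(-4) = 56 - (-88) = 144
PQ × PR = (240, -48, 144)
|PQ × PR| = √80640 ≈ 283.9718
area = ½ · 283.9718 ≈ 141.986

141.986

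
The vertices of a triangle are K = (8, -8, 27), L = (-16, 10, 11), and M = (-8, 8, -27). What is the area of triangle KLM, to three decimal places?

633.141

KL = (-24, 18, -16),  KM = (-16, 16, -54)
i: 18·(-54) - (-16)·16 = -972 - (-256) = -716
j: (-16)·(-16) - (-24)·(-54) = 256 - 1296 = -1040
k: (-24)·16 - 18·(-16) = -384 - (-288) = -96
KL × KM = (-716, -1040, -96)
|KL × KM| = √1603472 ≈ 1266.2827
area = ½ · 1266.2827 ≈ 633.141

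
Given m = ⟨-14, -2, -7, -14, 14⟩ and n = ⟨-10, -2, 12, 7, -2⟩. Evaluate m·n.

-66

m · n = (-14)·(-10) + (-2)·(-2) + (-7)·12 + (-14)·7 + 14·(-2) = 140 + 4 - 84 - 98 - 28 = -66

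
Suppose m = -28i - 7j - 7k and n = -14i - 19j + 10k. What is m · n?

455

m · n = (-28)·(-14) + (-7)·(-19) + (-7)·10 = 392 + 133 - 70 = 455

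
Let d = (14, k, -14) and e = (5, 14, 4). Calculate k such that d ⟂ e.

-1

d · e = 14·5 + k·14 + (-14)·4 = 14 + 14k
Set equal to 0: 14k = -14, so k = -1.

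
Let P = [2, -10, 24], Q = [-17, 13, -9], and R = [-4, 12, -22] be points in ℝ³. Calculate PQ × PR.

PQ = (-19, 23, -33)
PR = (-6, 22, -46)
i: 23·(-46) - (-33)·22 = -1058 - (-726) = -332
j: (-33)·(-6) - (-19)·(-46) = 198 - 874 = -676
k: (-19)·22 - 23·(-6) = -418 - (-138) = -280
PQ × PR = (-332, -676, -280)

(-332, -676, -280)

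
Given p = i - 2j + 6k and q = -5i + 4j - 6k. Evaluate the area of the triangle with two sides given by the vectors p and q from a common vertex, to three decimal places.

i: (-2)·(-6) - 6·4 = 12 - 24 = -12
j: 6·(-5) - 1·(-6) = -30 - (-6) = -24
k: 1·4 - (-2)·(-5) = 4 - 10 = -6
p × q = (-12, -24, -6)
|p × q| = √((-12)² + (-24)² + (-6)²) = √756 ≈ 27.4955
area = ½ · 27.4955 ≈ 13.748

13.748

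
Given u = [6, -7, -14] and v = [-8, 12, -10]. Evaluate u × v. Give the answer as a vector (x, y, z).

(238, 172, 16)

i: (-7)·(-10) - (-14)·12 = 70 - (-168) = 238
j: (-14)·(-8) - 6·(-10) = 112 - (-60) = 172
k: 6·12 - (-7)·(-8) = 72 - 56 = 16
u × v = (238, 172, 16)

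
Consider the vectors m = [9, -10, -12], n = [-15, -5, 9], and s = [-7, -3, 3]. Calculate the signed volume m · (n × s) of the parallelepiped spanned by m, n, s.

168

n × s:
i: (-5)·3 - 9·(-3) = -15 - (-27) = 12
j: 9·(-7) - (-15)·3 = -63 - (-45) = -18
k: (-15)·(-3) - (-5)·(-7) = 45 - 35 = 10
n × s = (12, -18, 10)
m · (n × s) = 9·12 + (-10)·(-18) + (-12)·10 = 108 + 180 - 120 = 168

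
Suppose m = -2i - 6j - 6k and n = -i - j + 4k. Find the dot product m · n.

m · n = (-2)·(-1) + (-6)·(-1) + (-6)·4 = 2 + 6 - 24 = -16

-16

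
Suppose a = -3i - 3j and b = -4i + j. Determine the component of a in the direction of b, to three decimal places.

a · b = (-3)·(-4) + (-3)·1 = 12 - 3 = 9
|b| = √(16 + 1) = √17 ≈ 4.1231
comp_b a = 9 / √17 ≈ 2.183

2.183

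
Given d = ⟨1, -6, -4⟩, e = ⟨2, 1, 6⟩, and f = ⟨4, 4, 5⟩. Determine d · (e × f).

-119

e × f:
i: 1·5 - 6·4 = 5 - 24 = -19
j: 6·4 - 2·5 = 24 - 10 = 14
k: 2·4 - 1·4 = 8 - 4 = 4
e × f = (-19, 14, 4)
d · (e × f) = 1·(-19) + (-6)·14 + (-4)·4 = -19 - 84 - 16 = -119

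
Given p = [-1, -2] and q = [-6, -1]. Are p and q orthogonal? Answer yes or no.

p · q = (-1)·(-6) + (-2)·(-1) = 6 + 2 = 8
Nonzero, so the vectors are not orthogonal.

no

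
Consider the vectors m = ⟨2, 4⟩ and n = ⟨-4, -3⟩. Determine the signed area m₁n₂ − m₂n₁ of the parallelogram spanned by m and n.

10

2·(-3) - 4·(-4) = -6 - (-16) = 10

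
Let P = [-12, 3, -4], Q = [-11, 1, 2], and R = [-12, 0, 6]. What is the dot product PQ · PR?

66

PQ = Q − P = (1, -2, 6)
PR = R − P = (0, -3, 10)
PQ · PR = 1·0 + (-2)·(-3) + 6·10 = 0 + 6 + 60 = 66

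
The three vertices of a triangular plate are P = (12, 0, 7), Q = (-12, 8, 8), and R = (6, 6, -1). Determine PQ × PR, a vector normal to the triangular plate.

PQ = (-24, 8, 1)
PR = (-6, 6, -8)
i: 8·(-8) - 1·6 = -64 - 6 = -70
j: 1·(-6) - (-24)·(-8) = -6 - 192 = -198
k: (-24)·6 - 8·(-6) = -144 - (-48) = -96
PQ × PR = (-70, -198, -96)

(-70, -198, -96)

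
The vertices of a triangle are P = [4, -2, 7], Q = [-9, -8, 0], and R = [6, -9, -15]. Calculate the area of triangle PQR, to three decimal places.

163.934

PQ = (-13, -6, -7),  PR = (2, -7, -22)
i: (-6)·(-22) - (-7)·(-7) = 132 - 49 = 83
j: (-7)·2 - (-13)·(-22) = -14 - 286 = -300
k: (-13)·(-7) - (-6)·2 = 91 - (-12) = 103
PQ × PR = (83, -300, 103)
|PQ × PR| = √107498 ≈ 327.8689
area = ½ · 327.8689 ≈ 163.934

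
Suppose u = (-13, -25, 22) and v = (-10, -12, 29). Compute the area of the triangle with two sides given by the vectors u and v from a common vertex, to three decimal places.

i: (-25)·29 - 22·(-12) = -725 - (-264) = -461
j: 22·(-10) - (-13)·29 = -220 - (-377) = 157
k: (-13)·(-12) - (-25)·(-10) = 156 - 250 = -94
u × v = (-461, 157, -94)
|u × v| = √((-461)² + 157² + (-94)²) = √246006 ≈ 495.9899
area = ½ · 495.9899 ≈ 247.995

247.995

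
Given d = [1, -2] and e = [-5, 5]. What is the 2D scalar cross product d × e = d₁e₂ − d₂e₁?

1·5 - (-2)·(-5) = 5 - 10 = -5

-5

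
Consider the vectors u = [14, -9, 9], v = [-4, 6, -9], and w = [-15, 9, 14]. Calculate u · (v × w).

1077

v × w:
i: 6·14 - (-9)·9 = 84 - (-81) = 165
j: (-9)·(-15) - (-4)·14 = 135 - (-56) = 191
k: (-4)·9 - 6·(-15) = -36 - (-90) = 54
v × w = (165, 191, 54)
u · (v × w) = 14·165 + (-9)·191 + 9·54 = 2310 - 1719 + 486 = 1077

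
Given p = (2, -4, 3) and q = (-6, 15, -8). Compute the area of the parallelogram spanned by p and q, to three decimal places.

i: (-4)·(-8) - 3·15 = 32 - 45 = -13
j: 3·(-6) - 2·(-8) = -18 - (-16) = -2
k: 2·15 - (-4)·(-6) = 30 - 24 = 6
p × q = (-13, -2, 6)
|p × q| = √((-13)² + (-2)² + 6²) = √209 ≈ 14.4568

14.457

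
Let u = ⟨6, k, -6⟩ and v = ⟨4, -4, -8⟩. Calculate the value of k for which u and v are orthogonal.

18

u · v = 6·4 + k·(-4) + (-6)·(-8) = 72 - 4k
Set equal to 0: -4k = -72, so k = 18.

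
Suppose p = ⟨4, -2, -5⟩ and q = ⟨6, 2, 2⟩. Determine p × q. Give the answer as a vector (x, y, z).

(6, -38, 20)

i: (-2)·2 - (-5)·2 = -4 - (-10) = 6
j: (-5)·6 - 4·2 = -30 - 8 = -38
k: 4·2 - (-2)·6 = 8 - (-12) = 20
p × q = (6, -38, 20)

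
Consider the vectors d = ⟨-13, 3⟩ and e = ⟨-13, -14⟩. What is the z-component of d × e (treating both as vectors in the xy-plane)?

221

(-13)·(-14) - 3·(-13) = 182 - (-39) = 221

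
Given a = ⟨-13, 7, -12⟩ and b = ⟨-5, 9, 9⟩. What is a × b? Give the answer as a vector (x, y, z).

i: 7·9 - (-12)·9 = 63 - (-108) = 171
j: (-12)·(-5) - (-13)·9 = 60 - (-117) = 177
k: (-13)·9 - 7·(-5) = -117 - (-35) = -82
a × b = (171, 177, -82)

(171, 177, -82)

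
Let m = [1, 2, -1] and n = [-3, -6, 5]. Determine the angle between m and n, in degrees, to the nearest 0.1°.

167.4

m · n = 1·(-3) + 2·(-6) + (-1)·5 = -3 - 12 - 5 = -20
|m|² = 1 + 4 + 1 = 6,  |m| = √6 ≈ 2.449490
|n|² = 9 + 36 + 25 = 70,  |n| = √70 ≈ 8.366600
cos θ = -20 / (2.449490 · 8.366600) ≈ -0.97590
θ = arccos(-0.97590) ≈ 167.4°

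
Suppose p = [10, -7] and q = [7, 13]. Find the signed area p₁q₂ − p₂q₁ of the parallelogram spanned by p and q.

10·13 - (-7)·7 = 130 - (-49) = 179

179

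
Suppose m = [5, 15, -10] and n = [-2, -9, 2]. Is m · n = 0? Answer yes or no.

m · n = 5·(-2) + 15·(-9) + (-10)·2 = -10 - 135 - 20 = -165
Nonzero, so the vectors are not orthogonal.

no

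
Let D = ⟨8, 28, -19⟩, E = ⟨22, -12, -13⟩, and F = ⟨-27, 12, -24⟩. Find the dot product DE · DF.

120

DE = E − D = (14, -40, 6)
DF = F − D = (-35, -16, -5)
DE · DF = 14·(-35) + (-40)·(-16) + 6·(-5) = -490 + 640 - 30 = 120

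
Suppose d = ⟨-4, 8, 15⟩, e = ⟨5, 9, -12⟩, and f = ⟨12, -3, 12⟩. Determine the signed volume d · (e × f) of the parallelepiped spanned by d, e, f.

-3765

e × f:
i: 9·12 - (-12)·(-3) = 108 - 36 = 72
j: (-12)·12 - 5·12 = -144 - 60 = -204
k: 5·(-3) - 9·12 = -15 - 108 = -123
e × f = (72, -204, -123)
d · (e × f) = (-4)·72 + 8·(-204) + 15·(-123) = -288 - 1632 - 1845 = -3765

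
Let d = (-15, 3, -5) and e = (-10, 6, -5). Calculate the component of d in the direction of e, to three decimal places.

d · e = (-15)·(-10) + 3·6 + (-5)·(-5) = 150 + 18 + 25 = 193
|e| = √(100 + 36 + 25) = √161 ≈ 12.6886
comp_e d = 193 / √161 ≈ 15.211

15.211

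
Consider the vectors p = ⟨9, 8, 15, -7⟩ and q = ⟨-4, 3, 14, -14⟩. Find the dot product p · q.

296

p · q = 9·(-4) + 8·3 + 15·14 + (-7)·(-14) = -36 + 24 + 210 + 98 = 296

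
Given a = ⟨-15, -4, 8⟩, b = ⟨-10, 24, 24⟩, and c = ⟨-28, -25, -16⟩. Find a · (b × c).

7464

b × c:
i: 24·(-16) - 24·(-25) = -384 - (-600) = 216
j: 24·(-28) - (-10)·(-16) = -672 - 160 = -832
k: (-10)·(-25) - 24·(-28) = 250 - (-672) = 922
b × c = (216, -832, 922)
a · (b × c) = (-15)·216 + (-4)·(-832) + 8·922 = -3240 + 3328 + 7376 = 7464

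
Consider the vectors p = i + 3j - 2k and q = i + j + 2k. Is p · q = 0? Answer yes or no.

p · q = 1·1 + 3·1 + (-2)·2 = 1 + 3 - 4 = 0
Zero, so the vectors are orthogonal.

yes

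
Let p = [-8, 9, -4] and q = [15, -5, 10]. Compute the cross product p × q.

i: 9·10 - (-4)·(-5) = 90 - 20 = 70
j: (-4)·15 - (-8)·10 = -60 - (-80) = 20
k: (-8)·(-5) - 9·15 = 40 - 135 = -95
p × q = (70, 20, -95)

(70, 20, -95)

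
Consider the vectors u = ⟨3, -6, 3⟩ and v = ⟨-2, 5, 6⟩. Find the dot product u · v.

u · v = 3·(-2) + (-6)·5 + 3·6 = -6 - 30 + 18 = -18

-18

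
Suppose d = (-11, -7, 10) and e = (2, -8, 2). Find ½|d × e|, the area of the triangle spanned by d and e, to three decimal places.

i: (-7)·2 - 10·(-8) = -14 - (-80) = 66
j: 10·2 - (-11)·2 = 20 - (-22) = 42
k: (-11)·(-8) - (-7)·2 = 88 - (-14) = 102
d × e = (66, 42, 102)
|d × e| = √(66² + 42² + 102²) = √16524 ≈ 128.5457
area = ½ · 128.5457 ≈ 64.273

64.273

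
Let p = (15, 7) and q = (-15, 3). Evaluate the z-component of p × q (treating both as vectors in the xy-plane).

150

15·3 - 7·(-15) = 45 - (-105) = 150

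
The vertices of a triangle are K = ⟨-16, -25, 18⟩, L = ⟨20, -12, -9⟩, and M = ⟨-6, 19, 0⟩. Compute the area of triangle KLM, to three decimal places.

KL = (36, 13, -27),  KM = (10, 44, -18)
i: 13·(-18) - (-27)·44 = -234 - (-1188) = 954
j: (-27)·10 - 36·(-18) = -270 - (-648) = 378
k: 36·44 - 13·10 = 1584 - 130 = 1454
KL × KM = (954, 378, 1454)
|KL × KM| = √3167116 ≈ 1779.6393
area = ½ · 1779.6393 ≈ 889.820

889.820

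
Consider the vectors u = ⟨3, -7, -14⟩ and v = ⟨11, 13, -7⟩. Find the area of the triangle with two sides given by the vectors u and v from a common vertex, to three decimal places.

145.350

i: (-7)·(-7) - (-14)·13 = 49 - (-182) = 231
j: (-14)·11 - 3·(-7) = -154 - (-21) = -133
k: 3·13 - (-7)·11 = 39 - (-77) = 116
u × v = (231, -133, 116)
|u × v| = √(231² + (-133)² + 116²) = √84506 ≈ 290.6992
area = ½ · 290.6992 ≈ 145.350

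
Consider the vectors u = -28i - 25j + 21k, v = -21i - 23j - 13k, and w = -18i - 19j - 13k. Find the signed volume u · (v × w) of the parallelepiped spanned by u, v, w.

-796

v × w:
i: (-23)·(-13) - (-13)·(-19) = 299 - 247 = 52
j: (-13)·(-18) - (-21)·(-13) = 234 - 273 = -39
k: (-21)·(-19) - (-23)·(-18) = 399 - 414 = -15
v × w = (52, -39, -15)
u · (v × w) = (-28)·52 + (-25)·(-39) + 21·(-15) = -1456 + 975 - 315 = -796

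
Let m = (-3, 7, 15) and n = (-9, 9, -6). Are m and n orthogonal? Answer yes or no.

yes

m · n = (-3)·(-9) + 7·9 + 15·(-6) = 27 + 63 - 90 = 0
Zero, so the vectors are orthogonal.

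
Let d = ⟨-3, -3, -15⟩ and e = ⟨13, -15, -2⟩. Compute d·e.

d · e = (-3)·13 + (-3)·(-15) + (-15)·(-2) = -39 + 45 + 30 = 36

36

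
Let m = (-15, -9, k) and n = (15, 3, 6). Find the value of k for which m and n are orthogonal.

42

m · n = (-15)·15 + (-9)·3 + k·6 = -252 + 6k
Set equal to 0: 6k = 252, so k = 42.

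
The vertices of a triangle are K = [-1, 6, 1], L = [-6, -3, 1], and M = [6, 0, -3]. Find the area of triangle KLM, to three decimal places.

KL = (-5, -9, 0),  KM = (7, -6, -4)
i: (-9)·(-4) - 0·(-6) = 36 - 0 = 36
j: 0·7 - (-5)·(-4) = 0 - 20 = -20
k: (-5)·(-6) - (-9)·7 = 30 - (-63) = 93
KL × KM = (36, -20, 93)
|KL × KM| = √10345 ≈ 101.7104
area = ½ · 101.7104 ≈ 50.855

50.855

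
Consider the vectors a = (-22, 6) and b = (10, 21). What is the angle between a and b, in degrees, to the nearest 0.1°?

100.2

a · b = (-22)·10 + 6·21 = -220 + 126 = -94
|a|² = 484 + 36 = 520,  |a| = √520 ≈ 22.803509
|b|² = 100 + 441 = 541,  |b| = √541 ≈ 23.259407
cos θ = -94 / (22.803509 · 23.259407) ≈ -0.17723
θ = arccos(-0.17723) ≈ 100.2°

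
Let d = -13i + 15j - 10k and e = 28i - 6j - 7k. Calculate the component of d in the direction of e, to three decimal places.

d · e = (-13)·28 + 15·(-6) + (-10)·(-7) = -364 - 90 + 70 = -384
|e| = √(784 + 36 + 49) = √869 ≈ 29.4788
comp_e d = -384 / √869 ≈ -13.026

-13.026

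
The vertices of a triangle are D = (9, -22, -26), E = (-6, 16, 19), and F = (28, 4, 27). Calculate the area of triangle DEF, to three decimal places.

1080.669

DE = (-15, 38, 45),  DF = (19, 26, 53)
i: 38·53 - 45·26 = 2014 - 1170 = 844
j: 45·19 - (-15)·53 = 855 - (-795) = 1650
k: (-15)·26 - 38·19 = -390 - 722 = -1112
DE × DF = (844, 1650, -1112)
|DE × DF| = √4671380 ≈ 2161.3375
area = ½ · 2161.3375 ≈ 1080.669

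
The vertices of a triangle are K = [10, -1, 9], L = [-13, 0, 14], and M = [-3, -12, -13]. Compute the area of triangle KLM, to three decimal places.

315.391

KL = (-23, 1, 5),  KM = (-13, -11, -22)
i: 1·(-22) - 5·(-11) = -22 - (-55) = 33
j: 5·(-13) - (-23)·(-22) = -65 - 506 = -571
k: (-23)·(-11) - 1·(-13) = 253 - (-13) = 266
KL × KM = (33, -571, 266)
|KL × KM| = √397886 ≈ 630.7821
area = ½ · 630.7821 ≈ 315.391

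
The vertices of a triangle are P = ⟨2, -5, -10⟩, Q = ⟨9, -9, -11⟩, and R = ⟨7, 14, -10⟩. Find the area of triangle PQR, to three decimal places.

PQ = (7, -4, -1),  PR = (5, 19, 0)
i: (-4)·0 - (-1)·19 = 0 - (-19) = 19
j: (-1)·5 - 7·0 = -5 - 0 = -5
k: 7·19 - (-4)·5 = 133 - (-20) = 153
PQ × PR = (19, -5, 153)
|PQ × PR| = √23795 ≈ 154.2563
area = ½ · 154.2563 ≈ 77.128

77.128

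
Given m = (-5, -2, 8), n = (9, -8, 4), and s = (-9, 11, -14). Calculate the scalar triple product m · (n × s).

n × s:
i: (-8)·(-14) - 4·11 = 112 - 44 = 68
j: 4·(-9) - 9·(-14) = -36 - (-126) = 90
k: 9·11 - (-8)·(-9) = 99 - 72 = 27
n × s = (68, 90, 27)
m · (n × s) = (-5)·68 + (-2)·90 + 8·27 = -340 - 180 + 216 = -304

-304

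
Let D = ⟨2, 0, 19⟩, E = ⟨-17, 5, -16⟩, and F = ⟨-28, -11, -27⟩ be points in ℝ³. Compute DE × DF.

DE = (-19, 5, -35)
DF = (-30, -11, -46)
i: 5·(-46) - (-35)·(-11) = -230 - 385 = -615
j: (-35)·(-30) - (-19)·(-46) = 1050 - 874 = 176
k: (-19)·(-11) - 5·(-30) = 209 - (-150) = 359
DE × DF = (-615, 176, 359)

(-615, 176, 359)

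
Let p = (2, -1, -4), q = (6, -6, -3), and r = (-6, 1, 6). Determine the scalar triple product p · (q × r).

72

q × r:
i: (-6)·6 - (-3)·1 = -36 - (-3) = -33
j: (-3)·(-6) - 6·6 = 18 - 36 = -18
k: 6·1 - (-6)·(-6) = 6 - 36 = -30
q × r = (-33, -18, -30)
p · (q × r) = 2·(-33) + (-1)·(-18) + (-4)·(-30) = -66 + 18 + 120 = 72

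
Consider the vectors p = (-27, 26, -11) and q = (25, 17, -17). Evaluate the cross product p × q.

(-255, -734, -1109)

i: 26·(-17) - (-11)·17 = -442 - (-187) = -255
j: (-11)·25 - (-27)·(-17) = -275 - 459 = -734
k: (-27)·17 - 26·25 = -459 - 650 = -1109
p × q = (-255, -734, -1109)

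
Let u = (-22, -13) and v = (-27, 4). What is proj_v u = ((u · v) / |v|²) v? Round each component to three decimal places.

u · v = (-22)·(-27) + (-13)·4 = 594 - 52 = 542
|v|² = 729 + 16 = 745
proj_v u = (542/745) · (-27, 4) ≈ (-19.643, 2.910)

(-19.643, 2.910)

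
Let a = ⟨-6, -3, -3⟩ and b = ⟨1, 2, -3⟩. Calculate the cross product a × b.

(15, -21, -9)

i: (-3)·(-3) - (-3)·2 = 9 - (-6) = 15
j: (-3)·1 - (-6)·(-3) = -3 - 18 = -21
k: (-6)·2 - (-3)·1 = -12 - (-3) = -9
a × b = (15, -21, -9)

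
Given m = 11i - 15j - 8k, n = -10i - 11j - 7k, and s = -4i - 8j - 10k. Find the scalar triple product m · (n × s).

n × s:
i: (-11)·(-10) - (-7)·(-8) = 110 - 56 = 54
j: (-7)·(-4) - (-10)·(-10) = 28 - 100 = -72
k: (-10)·(-8) - (-11)·(-4) = 80 - 44 = 36
n × s = (54, -72, 36)
m · (n × s) = 11·54 + (-15)·(-72) + (-8)·36 = 594 + 1080 - 288 = 1386

1386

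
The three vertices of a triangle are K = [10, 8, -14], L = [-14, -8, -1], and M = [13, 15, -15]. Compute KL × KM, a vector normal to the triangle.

(-75, 15, -120)

KL = (-24, -16, 13)
KM = (3, 7, -1)
i: (-16)·(-1) - 13·7 = 16 - 91 = -75
j: 13·3 - (-24)·(-1) = 39 - 24 = 15
k: (-24)·7 - (-16)·3 = -168 - (-48) = -120
KL × KM = (-75, 15, -120)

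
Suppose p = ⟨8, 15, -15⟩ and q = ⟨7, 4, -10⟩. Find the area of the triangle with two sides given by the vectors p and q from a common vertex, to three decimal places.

i: 15·(-10) - (-15)·4 = -150 - (-60) = -90
j: (-15)·7 - 8·(-10) = -105 - (-80) = -25
k: 8·4 - 15·7 = 32 - 105 = -73
p × q = (-90, -25, -73)
|p × q| = √((-90)² + (-25)² + (-73)²) = √14054 ≈ 118.5496
area = ½ · 118.5496 ≈ 59.275

59.275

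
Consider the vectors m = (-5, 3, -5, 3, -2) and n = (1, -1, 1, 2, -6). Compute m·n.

5

m · n = (-5)·1 + 3·(-1) + (-5)·1 + 3·2 + (-2)·(-6) = -5 - 3 - 5 + 6 + 12 = 5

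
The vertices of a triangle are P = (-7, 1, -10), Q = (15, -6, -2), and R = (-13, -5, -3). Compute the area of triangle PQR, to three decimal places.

133.305

PQ = (22, -7, 8),  PR = (-6, -6, 7)
i: (-7)·7 - 8·(-6) = -49 - (-48) = -1
j: 8·(-6) - 22·7 = -48 - 154 = -202
k: 22·(-6) - (-7)·(-6) = -132 - 42 = -174
PQ × PR = (-1, -202, -174)
|PQ × PR| = √71081 ≈ 266.6102
area = ½ · 266.6102 ≈ 133.305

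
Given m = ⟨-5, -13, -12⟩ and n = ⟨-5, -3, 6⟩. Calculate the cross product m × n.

i: (-13)·6 - (-12)·(-3) = -78 - 36 = -114
j: (-12)·(-5) - (-5)·6 = 60 - (-30) = 90
k: (-5)·(-3) - (-13)·(-5) = 15 - 65 = -50
m × n = (-114, 90, -50)

(-114, 90, -50)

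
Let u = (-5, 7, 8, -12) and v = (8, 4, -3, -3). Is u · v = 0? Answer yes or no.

u · v = (-5)·8 + 7·4 + 8·(-3) + (-12)·(-3) = -40 + 28 - 24 + 36 = 0
Zero, so the vectors are orthogonal.

yes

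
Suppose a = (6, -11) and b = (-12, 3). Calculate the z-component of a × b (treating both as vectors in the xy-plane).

-114

6·3 - (-11)·(-12) = 18 - 132 = -114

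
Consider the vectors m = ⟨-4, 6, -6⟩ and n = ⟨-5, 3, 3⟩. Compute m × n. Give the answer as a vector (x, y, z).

(36, 42, 18)

i: 6·3 - (-6)·3 = 18 - (-18) = 36
j: (-6)·(-5) - (-4)·3 = 30 - (-12) = 42
k: (-4)·3 - 6·(-5) = -12 - (-30) = 18
m × n = (36, 42, 18)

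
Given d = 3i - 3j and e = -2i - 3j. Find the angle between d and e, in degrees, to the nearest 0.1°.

d · e = 3·(-2) + (-3)·(-3) = -6 + 9 = 3
|d|² = 9 + 9 = 18,  |d| = √18 ≈ 4.242641
|e|² = 4 + 9 = 13,  |e| = √13 ≈ 3.605551
cos θ = 3 / (4.242641 · 3.605551) ≈ 0.19612
θ = arccos(0.19612) ≈ 78.7°

78.7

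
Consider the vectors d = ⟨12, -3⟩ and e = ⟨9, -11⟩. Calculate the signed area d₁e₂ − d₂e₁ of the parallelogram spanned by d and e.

12·(-11) - (-3)·9 = -132 - (-27) = -105

-105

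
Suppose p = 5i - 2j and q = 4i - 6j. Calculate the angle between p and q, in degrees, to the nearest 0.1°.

p · q = 5·4 + (-2)·(-6) = 20 + 12 = 32
|p|² = 25 + 4 = 29,  |p| = √29 ≈ 5.385165
|q|² = 16 + 36 = 52,  |q| = √52 ≈ 7.211103
cos θ = 32 / (5.385165 · 7.211103) ≈ 0.82404
θ = arccos(0.82404) ≈ 34.5°

34.5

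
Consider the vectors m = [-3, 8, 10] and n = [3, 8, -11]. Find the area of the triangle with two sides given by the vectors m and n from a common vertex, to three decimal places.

i: 8·(-11) - 10·8 = -88 - 80 = -168
j: 10·3 - (-3)·(-11) = 30 - 33 = -3
k: (-3)·8 - 8·3 = -24 - 24 = -48
m × n = (-168, -3, -48)
|m × n| = √((-168)² + (-3)² + (-48)²) = √30537 ≈ 174.7484
area = ½ · 174.7484 ≈ 87.374

87.374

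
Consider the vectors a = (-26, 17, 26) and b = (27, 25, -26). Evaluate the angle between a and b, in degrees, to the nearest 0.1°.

a · b = (-26)·27 + 17·25 + 26·(-26) = -702 + 425 - 676 = -953
|a|² = 676 + 289 + 676 = 1641,  |a| = √1641 ≈ 40.509258
|b|² = 729 + 625 + 676 = 2030,  |b| = √2030 ≈ 45.055521
cos θ = -953 / (40.509258 · 45.055521) ≈ -0.52214
θ = arccos(-0.52214) ≈ 121.5°

121.5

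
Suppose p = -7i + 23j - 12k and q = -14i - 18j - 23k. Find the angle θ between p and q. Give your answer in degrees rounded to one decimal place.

p · q = (-7)·(-14) + 23·(-18) + (-12)·(-23) = 98 - 414 + 276 = -40
|p|² = 49 + 529 + 144 = 722,  |p| = √722 ≈ 26.870058
|q|² = 196 + 324 + 529 = 1049,  |q| = √1049 ≈ 32.388269
cos θ = -40 / (26.870058 · 32.388269) ≈ -0.04596
θ = arccos(-0.04596) ≈ 92.6°

92.6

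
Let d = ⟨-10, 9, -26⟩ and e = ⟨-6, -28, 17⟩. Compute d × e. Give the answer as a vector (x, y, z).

(-575, 326, 334)

i: 9·17 - (-26)·(-28) = 153 - 728 = -575
j: (-26)·(-6) - (-10)·17 = 156 - (-170) = 326
k: (-10)·(-28) - 9·(-6) = 280 - (-54) = 334
d × e = (-575, 326, 334)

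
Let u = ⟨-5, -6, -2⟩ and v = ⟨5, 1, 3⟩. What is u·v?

-37

u · v = (-5)·5 + (-6)·1 + (-2)·3 = -25 - 6 - 6 = -37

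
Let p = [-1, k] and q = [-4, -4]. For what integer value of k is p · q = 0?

p · q = (-1)·(-4) + k·(-4) = 4 - 4k
Set equal to 0: -4k = -4, so k = 1.

1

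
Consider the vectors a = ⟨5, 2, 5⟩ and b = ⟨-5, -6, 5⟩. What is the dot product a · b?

a · b = 5·(-5) + 2·(-6) + 5·5 = -25 - 12 + 25 = -12

-12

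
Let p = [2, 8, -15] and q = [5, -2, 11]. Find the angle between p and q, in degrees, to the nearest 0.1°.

p · q = 2·5 + 8·(-2) + (-15)·11 = 10 - 16 - 165 = -171
|p|² = 4 + 64 + 225 = 293,  |p| = √293 ≈ 17.117243
|q|² = 25 + 4 + 121 = 150,  |q| = √150 ≈ 12.247449
cos θ = -171 / (17.117243 · 12.247449) ≈ -0.81567
θ = arccos(-0.81567) ≈ 144.7°

144.7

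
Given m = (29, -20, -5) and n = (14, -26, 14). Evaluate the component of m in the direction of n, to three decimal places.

m · n = 29·14 + (-20)·(-26) + (-5)·14 = 406 + 520 - 70 = 856
|n| = √(196 + 676 + 196) = √1068 ≈ 32.6803
comp_n m = 856 / √1068 ≈ 26.193

26.193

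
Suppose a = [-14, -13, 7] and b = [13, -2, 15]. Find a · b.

-51

a · b = (-14)·13 + (-13)·(-2) + 7·15 = -182 + 26 + 105 = -51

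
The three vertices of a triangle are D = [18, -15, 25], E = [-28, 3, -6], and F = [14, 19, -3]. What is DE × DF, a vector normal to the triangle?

DE = (-46, 18, -31)
DF = (-4, 34, -28)
i: 18·(-28) - (-31)·34 = -504 - (-1054) = 550
j: (-31)·(-4) - (-46)·(-28) = 124 - 1288 = -1164
k: (-46)·34 - 18·(-4) = -1564 - (-72) = -1492
DE × DF = (550, -1164, -1492)

(550, -1164, -1492)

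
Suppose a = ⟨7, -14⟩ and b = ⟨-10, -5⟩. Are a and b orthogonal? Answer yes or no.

yes

a · b = 7·(-10) + (-14)·(-5) = -70 + 70 = 0
Zero, so the vectors are orthogonal.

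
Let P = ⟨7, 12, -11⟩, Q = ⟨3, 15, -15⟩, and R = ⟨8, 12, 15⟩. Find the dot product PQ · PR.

-108

PQ = Q − P = (-4, 3, -4)
PR = R − P = (1, 0, 26)
PQ · PR = (-4)·1 + 3·0 + (-4)·26 = -4 + 0 - 104 = -108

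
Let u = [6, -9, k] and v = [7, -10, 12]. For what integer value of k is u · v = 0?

-11

u · v = 6·7 + (-9)·(-10) + k·12 = 132 + 12k
Set equal to 0: 12k = -132, so k = -11.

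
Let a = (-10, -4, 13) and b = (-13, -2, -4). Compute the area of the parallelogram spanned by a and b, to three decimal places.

215.567

i: (-4)·(-4) - 13·(-2) = 16 - (-26) = 42
j: 13·(-13) - (-10)·(-4) = -169 - 40 = -209
k: (-10)·(-2) - (-4)·(-13) = 20 - 52 = -32
a × b = (42, -209, -32)
|a × b| = √(42² + (-209)² + (-32)²) = √46469 ≈ 215.5667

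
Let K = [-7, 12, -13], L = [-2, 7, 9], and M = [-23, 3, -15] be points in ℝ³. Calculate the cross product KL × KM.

(208, -342, -125)

KL = (5, -5, 22)
KM = (-16, -9, -2)
i: (-5)·(-2) - 22·(-9) = 10 - (-198) = 208
j: 22·(-16) - 5·(-2) = -352 - (-10) = -342
k: 5·(-9) - (-5)·(-16) = -45 - 80 = -125
KL × KM = (208, -342, -125)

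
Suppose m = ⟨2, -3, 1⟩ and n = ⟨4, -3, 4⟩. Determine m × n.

(-9, -4, 6)

i: (-3)·4 - 1·(-3) = -12 - (-3) = -9
j: 1·4 - 2·4 = 4 - 8 = -4
k: 2·(-3) - (-3)·4 = -6 - (-12) = 6
m × n = (-9, -4, 6)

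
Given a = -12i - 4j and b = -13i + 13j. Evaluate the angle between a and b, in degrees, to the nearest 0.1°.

a · b = (-12)·(-13) + (-4)·13 = 156 - 52 = 104
|a|² = 144 + 16 = 160,  |a| = √160 ≈ 12.649111
|b|² = 169 + 169 = 338,  |b| = √338 ≈ 18.384776
cos θ = 104 / (12.649111 · 18.384776) ≈ 0.44721
θ = arccos(0.44721) ≈ 63.4°

63.4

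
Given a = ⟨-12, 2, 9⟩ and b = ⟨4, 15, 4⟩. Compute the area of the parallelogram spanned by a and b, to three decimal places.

i: 2·4 - 9·15 = 8 - 135 = -127
j: 9·4 - (-12)·4 = 36 - (-48) = 84
k: (-12)·15 - 2·4 = -180 - 8 = -188
a × b = (-127, 84, -188)
|a × b| = √((-127)² + 84² + (-188)²) = √58529 ≈ 241.9277

241.928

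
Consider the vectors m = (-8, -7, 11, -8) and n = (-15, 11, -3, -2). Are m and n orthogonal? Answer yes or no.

m · n = (-8)·(-15) + (-7)·11 + 11·(-3) + (-8)·(-2) = 120 - 77 - 33 + 16 = 26
Nonzero, so the vectors are not orthogonal.

no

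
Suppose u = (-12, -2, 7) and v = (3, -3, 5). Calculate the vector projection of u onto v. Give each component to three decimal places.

u · v = (-12)·3 + (-2)·(-3) + 7·5 = -36 + 6 + 35 = 5
|v|² = 9 + 9 + 25 = 43
proj_v u = (5/43) · (3, -3, 5) ≈ (0.349, -0.349, 0.581)

(0.349, -0.349, 0.581)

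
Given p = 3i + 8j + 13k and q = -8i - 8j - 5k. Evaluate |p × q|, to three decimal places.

i: 8·(-5) - 13·(-8) = -40 - (-104) = 64
j: 13·(-8) - 3·(-5) = -104 - (-15) = -89
k: 3·(-8) - 8·(-8) = -24 - (-64) = 40
p × q = (64, -89, 40)
|p × q| = √(64² + (-89)² + 40²) = √13617 ≈ 116.6919

116.692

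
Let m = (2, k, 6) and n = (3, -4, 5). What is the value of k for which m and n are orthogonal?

9

m · n = 2·3 + k·(-4) + 6·5 = 36 - 4k
Set equal to 0: -4k = -36, so k = 9.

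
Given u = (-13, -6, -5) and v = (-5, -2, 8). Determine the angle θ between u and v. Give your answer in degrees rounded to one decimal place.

75.3

u · v = (-13)·(-5) + (-6)·(-2) + (-5)·8 = 65 + 12 - 40 = 37
|u|² = 169 + 36 + 25 = 230,  |u| = √230 ≈ 15.165751
|v|² = 25 + 4 + 64 = 93,  |v| = √93 ≈ 9.643651
cos θ = 37 / (15.165751 · 9.643651) ≈ 0.25299
θ = arccos(0.25299) ≈ 75.3°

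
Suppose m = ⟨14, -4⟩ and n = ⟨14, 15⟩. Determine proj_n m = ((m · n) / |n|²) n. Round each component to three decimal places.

m · n = 14·14 + (-4)·15 = 196 - 60 = 136
|n|² = 196 + 225 = 421
proj_n m = (136/421) · (14, 15) ≈ (4.523, 4.846)

(4.523, 4.846)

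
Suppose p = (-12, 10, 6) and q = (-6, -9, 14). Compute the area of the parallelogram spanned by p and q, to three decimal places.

i: 10·14 - 6·(-9) = 140 - (-54) = 194
j: 6·(-6) - (-12)·14 = -36 - (-168) = 132
k: (-12)·(-9) - 10·(-6) = 108 - (-60) = 168
p × q = (194, 132, 168)
|p × q| = √(194² + 132² + 168²) = √83284 ≈ 288.5897

288.590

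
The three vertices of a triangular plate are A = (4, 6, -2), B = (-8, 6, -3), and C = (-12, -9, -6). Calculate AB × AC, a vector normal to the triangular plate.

AB = (-12, 0, -1)
AC = (-16, -15, -4)
i: 0·(-4) - (-1)·(-15) = 0 - 15 = -15
j: (-1)·(-16) - (-12)·(-4) = 16 - 48 = -32
k: (-12)·(-15) - 0·(-16) = 180 - 0 = 180
AB × AC = (-15, -32, 180)

(-15, -32, 180)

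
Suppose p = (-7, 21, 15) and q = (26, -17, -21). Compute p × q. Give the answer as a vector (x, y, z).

i: 21·(-21) - 15·(-17) = -441 - (-255) = -186
j: 15·26 - (-7)·(-21) = 390 - 147 = 243
k: (-7)·(-17) - 21·26 = 119 - 546 = -427
p × q = (-186, 243, -427)

(-186, 243, -427)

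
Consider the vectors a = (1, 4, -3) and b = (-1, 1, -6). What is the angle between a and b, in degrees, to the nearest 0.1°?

48.1

a · b = 1·(-1) + 4·1 + (-3)·(-6) = -1 + 4 + 18 = 21
|a|² = 1 + 16 + 9 = 26,  |a| = √26 ≈ 5.099020
|b|² = 1 + 1 + 36 = 38,  |b| = √38 ≈ 6.164414
cos θ = 21 / (5.099020 · 6.164414) ≈ 0.66810
θ = arccos(0.66810) ≈ 48.1°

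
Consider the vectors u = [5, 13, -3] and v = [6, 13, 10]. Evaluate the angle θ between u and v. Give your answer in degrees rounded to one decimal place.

47.2

u · v = 5·6 + 13·13 + (-3)·10 = 30 + 169 - 30 = 169
|u|² = 25 + 169 + 9 = 203,  |u| = √203 ≈ 14.247807
|v|² = 36 + 169 + 100 = 305,  |v| = √305 ≈ 17.464249
cos θ = 169 / (14.247807 · 17.464249) ≈ 0.67919
θ = arccos(0.67919) ≈ 47.2°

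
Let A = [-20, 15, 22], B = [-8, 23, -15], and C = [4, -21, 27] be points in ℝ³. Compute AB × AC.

(-1292, -948, -624)

AB = (12, 8, -37)
AC = (24, -36, 5)
i: 8·5 - (-37)·(-36) = 40 - 1332 = -1292
j: (-37)·24 - 12·5 = -888 - 60 = -948
k: 12·(-36) - 8·24 = -432 - 192 = -624
AB × AC = (-1292, -948, -624)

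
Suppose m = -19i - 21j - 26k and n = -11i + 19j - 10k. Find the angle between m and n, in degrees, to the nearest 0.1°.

m · n = (-19)·(-11) + (-21)·19 + (-26)·(-10) = 209 - 399 + 260 = 70
|m|² = 361 + 441 + 676 = 1478,  |m| = √1478 ≈ 38.444766
|n|² = 121 + 361 + 100 = 582,  |n| = √582 ≈ 24.124676
cos θ = 70 / (38.444766 · 24.124676) ≈ 0.07547
θ = arccos(0.07547) ≈ 85.7°

85.7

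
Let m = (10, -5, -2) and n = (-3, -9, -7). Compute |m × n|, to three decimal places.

130.729

i: (-5)·(-7) - (-2)·(-9) = 35 - 18 = 17
j: (-2)·(-3) - 10·(-7) = 6 - (-70) = 76
k: 10·(-9) - (-5)·(-3) = -90 - 15 = -105
m × n = (17, 76, -105)
|m × n| = √(17² + 76² + (-105)²) = √17090 ≈ 130.7287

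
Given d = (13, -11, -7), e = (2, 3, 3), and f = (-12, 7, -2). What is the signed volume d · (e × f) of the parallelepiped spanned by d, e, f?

e × f:
i: 3·(-2) - 3·7 = -6 - 21 = -27
j: 3·(-12) - 2·(-2) = -36 - (-4) = -32
k: 2·7 - 3·(-12) = 14 - (-36) = 50
e × f = (-27, -32, 50)
d · (e × f) = 13·(-27) + (-11)·(-32) + (-7)·50 = -351 + 352 - 350 = -349

-349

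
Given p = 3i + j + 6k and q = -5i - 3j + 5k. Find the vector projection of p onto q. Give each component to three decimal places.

p · q = 3·(-5) + 1·(-3) + 6·5 = -15 - 3 + 30 = 12
|q|² = 25 + 9 + 25 = 59
proj_q p = (12/59) · (-5, -3, 5) ≈ (-1.017, -0.610, 1.017)

(-1.017, -0.610, 1.017)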